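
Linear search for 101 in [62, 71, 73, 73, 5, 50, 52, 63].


i=0: 62!=101
i=1: 71!=101
i=2: 73!=101
i=3: 73!=101
i=4: 5!=101
i=5: 50!=101
i=6: 52!=101
i=7: 63!=101

Not found, 8 comps


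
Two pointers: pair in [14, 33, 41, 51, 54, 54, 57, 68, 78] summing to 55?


lo=0(14)+hi=8(78)=92
lo=0(14)+hi=7(68)=82
lo=0(14)+hi=6(57)=71
lo=0(14)+hi=5(54)=68
lo=0(14)+hi=4(54)=68
lo=0(14)+hi=3(51)=65
lo=0(14)+hi=2(41)=55

Yes: 14+41=55


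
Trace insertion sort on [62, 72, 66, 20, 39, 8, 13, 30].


Initial: [62, 72, 66, 20, 39, 8, 13, 30]
Insert 72: [62, 72, 66, 20, 39, 8, 13, 30]
Insert 66: [62, 66, 72, 20, 39, 8, 13, 30]
Insert 20: [20, 62, 66, 72, 39, 8, 13, 30]
Insert 39: [20, 39, 62, 66, 72, 8, 13, 30]
Insert 8: [8, 20, 39, 62, 66, 72, 13, 30]
Insert 13: [8, 13, 20, 39, 62, 66, 72, 30]
Insert 30: [8, 13, 20, 30, 39, 62, 66, 72]

Sorted: [8, 13, 20, 30, 39, 62, 66, 72]


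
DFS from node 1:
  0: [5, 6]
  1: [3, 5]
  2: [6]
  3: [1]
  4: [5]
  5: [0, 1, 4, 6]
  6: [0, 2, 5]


Visit 1, push [5, 3]
Visit 3, push []
Visit 5, push [6, 4, 0]
Visit 0, push [6]
Visit 6, push [2]
Visit 2, push []
Visit 4, push []

DFS order: [1, 3, 5, 0, 6, 2, 4]


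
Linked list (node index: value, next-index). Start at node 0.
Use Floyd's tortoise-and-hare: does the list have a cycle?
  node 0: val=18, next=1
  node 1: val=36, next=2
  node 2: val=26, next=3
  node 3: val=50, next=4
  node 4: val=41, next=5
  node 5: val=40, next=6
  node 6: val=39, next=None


Floyd's tortoise (slow, +1) and hare (fast, +2):
  init: slow=0, fast=0
  step 1: slow=1, fast=2
  step 2: slow=2, fast=4
  step 3: slow=3, fast=6
  step 4: fast -> None, no cycle

Cycle: no


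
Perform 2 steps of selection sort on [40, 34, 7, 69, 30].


Initial: [40, 34, 7, 69, 30]
Step 1: min=7 at 2
  Swap: [7, 34, 40, 69, 30]
Step 2: min=30 at 4
  Swap: [7, 30, 40, 69, 34]

After 2 steps: [7, 30, 40, 69, 34]


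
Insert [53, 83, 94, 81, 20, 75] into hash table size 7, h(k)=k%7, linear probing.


Insert 53: h=4 -> slot 4
Insert 83: h=6 -> slot 6
Insert 94: h=3 -> slot 3
Insert 81: h=4, 1 probes -> slot 5
Insert 20: h=6, 1 probes -> slot 0
Insert 75: h=5, 3 probes -> slot 1

Table: [20, 75, None, 94, 53, 81, 83]


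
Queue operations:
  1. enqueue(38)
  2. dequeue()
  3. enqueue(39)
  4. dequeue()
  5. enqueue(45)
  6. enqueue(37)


enqueue(38) -> [38]
dequeue()->38, []
enqueue(39) -> [39]
dequeue()->39, []
enqueue(45) -> [45]
enqueue(37) -> [45, 37]

Final queue: [45, 37]


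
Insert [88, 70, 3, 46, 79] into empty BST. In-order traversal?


Insert 88: root
Insert 70: L from 88
Insert 3: L from 88 -> L from 70
Insert 46: L from 88 -> L from 70 -> R from 3
Insert 79: L from 88 -> R from 70

In-order: [3, 46, 70, 79, 88]


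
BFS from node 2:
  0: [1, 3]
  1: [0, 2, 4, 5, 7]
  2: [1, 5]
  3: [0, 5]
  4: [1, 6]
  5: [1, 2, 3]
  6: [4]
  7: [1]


Visit 2, enqueue [1, 5]
Visit 1, enqueue [0, 4, 7]
Visit 5, enqueue [3]
Visit 0, enqueue []
Visit 4, enqueue [6]
Visit 7, enqueue []
Visit 3, enqueue []
Visit 6, enqueue []

BFS order: [2, 1, 5, 0, 4, 7, 3, 6]


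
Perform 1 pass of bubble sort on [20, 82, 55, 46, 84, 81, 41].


Initial: [20, 82, 55, 46, 84, 81, 41]
Pass 1: [20, 55, 46, 82, 81, 41, 84] (4 swaps)

After 1 pass: [20, 55, 46, 82, 81, 41, 84]


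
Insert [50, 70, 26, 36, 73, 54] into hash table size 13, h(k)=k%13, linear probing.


Insert 50: h=11 -> slot 11
Insert 70: h=5 -> slot 5
Insert 26: h=0 -> slot 0
Insert 36: h=10 -> slot 10
Insert 73: h=8 -> slot 8
Insert 54: h=2 -> slot 2

Table: [26, None, 54, None, None, 70, None, None, 73, None, 36, 50, None]


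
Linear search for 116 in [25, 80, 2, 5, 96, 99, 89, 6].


i=0: 25!=116
i=1: 80!=116
i=2: 2!=116
i=3: 5!=116
i=4: 96!=116
i=5: 99!=116
i=6: 89!=116
i=7: 6!=116

Not found, 8 comps


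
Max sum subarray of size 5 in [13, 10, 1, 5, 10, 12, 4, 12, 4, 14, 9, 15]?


[0:5]: 39
[1:6]: 38
[2:7]: 32
[3:8]: 43
[4:9]: 42
[5:10]: 46
[6:11]: 43
[7:12]: 54

Max: 54 at [7:12]


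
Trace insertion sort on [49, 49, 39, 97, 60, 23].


Initial: [49, 49, 39, 97, 60, 23]
Insert 49: [49, 49, 39, 97, 60, 23]
Insert 39: [39, 49, 49, 97, 60, 23]
Insert 97: [39, 49, 49, 97, 60, 23]
Insert 60: [39, 49, 49, 60, 97, 23]
Insert 23: [23, 39, 49, 49, 60, 97]

Sorted: [23, 39, 49, 49, 60, 97]


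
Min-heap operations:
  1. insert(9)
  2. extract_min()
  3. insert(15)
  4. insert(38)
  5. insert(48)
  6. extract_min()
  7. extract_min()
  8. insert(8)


insert(9) -> [9]
extract_min()->9, []
insert(15) -> [15]
insert(38) -> [15, 38]
insert(48) -> [15, 38, 48]
extract_min()->15, [38, 48]
extract_min()->38, [48]
insert(8) -> [8, 48]

Final heap: [8, 48]


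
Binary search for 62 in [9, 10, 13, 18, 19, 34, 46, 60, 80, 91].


Step 1: lo=0, hi=9, mid=4, val=19
Step 2: lo=5, hi=9, mid=7, val=60
Step 3: lo=8, hi=9, mid=8, val=80

Not found


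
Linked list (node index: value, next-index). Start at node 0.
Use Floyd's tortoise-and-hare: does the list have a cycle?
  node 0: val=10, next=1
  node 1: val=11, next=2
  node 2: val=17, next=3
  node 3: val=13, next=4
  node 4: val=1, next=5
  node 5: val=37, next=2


Floyd's tortoise (slow, +1) and hare (fast, +2):
  init: slow=0, fast=0
  step 1: slow=1, fast=2
  step 2: slow=2, fast=4
  step 3: slow=3, fast=2
  step 4: slow=4, fast=4
  slow == fast at node 4: cycle detected

Cycle: yes


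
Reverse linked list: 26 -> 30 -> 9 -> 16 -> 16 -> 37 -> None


Step 1: curr=26, set curr.next=prev(None) | reversed so far: 26
Step 2: curr=30, set curr.next=prev(26) | reversed so far: 30 -> 26
Step 3: curr=9, set curr.next=prev(30) | reversed so far: 9 -> 30 -> 26
Step 4: curr=16, set curr.next=prev(9) | reversed so far: 16 -> 9 -> 30 -> 26
Step 5: curr=16, set curr.next=prev(16) | reversed so far: 16 -> 16 -> 9 -> 30 -> 26
Step 6: curr=37, set curr.next=prev(16) | reversed so far: 37 -> 16 -> 16 -> 9 -> 30 -> 26

37 -> 16 -> 16 -> 9 -> 30 -> 26 -> None


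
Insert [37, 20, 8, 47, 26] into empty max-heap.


Insert 37: [37]
Insert 20: [37, 20]
Insert 8: [37, 20, 8]
Insert 47: [47, 37, 8, 20]
Insert 26: [47, 37, 8, 20, 26]

Final heap: [47, 37, 8, 20, 26]


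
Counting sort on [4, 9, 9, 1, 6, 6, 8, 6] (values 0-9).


Input: [4, 9, 9, 1, 6, 6, 8, 6]
Counts: [0, 1, 0, 0, 1, 0, 3, 0, 1, 2]

Sorted: [1, 4, 6, 6, 6, 8, 9, 9]


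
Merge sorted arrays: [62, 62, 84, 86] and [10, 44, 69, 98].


Take 10 from B
Take 44 from B
Take 62 from A
Take 62 from A
Take 69 from B
Take 84 from A
Take 86 from A

Merged: [10, 44, 62, 62, 69, 84, 86, 98]


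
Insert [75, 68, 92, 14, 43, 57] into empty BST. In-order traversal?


Insert 75: root
Insert 68: L from 75
Insert 92: R from 75
Insert 14: L from 75 -> L from 68
Insert 43: L from 75 -> L from 68 -> R from 14
Insert 57: L from 75 -> L from 68 -> R from 14 -> R from 43

In-order: [14, 43, 57, 68, 75, 92]


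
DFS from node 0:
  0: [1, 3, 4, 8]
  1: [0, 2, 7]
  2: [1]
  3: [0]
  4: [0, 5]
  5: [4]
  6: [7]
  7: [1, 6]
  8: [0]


Visit 0, push [8, 4, 3, 1]
Visit 1, push [7, 2]
Visit 2, push []
Visit 7, push [6]
Visit 6, push []
Visit 3, push []
Visit 4, push [5]
Visit 5, push []
Visit 8, push []

DFS order: [0, 1, 2, 7, 6, 3, 4, 5, 8]


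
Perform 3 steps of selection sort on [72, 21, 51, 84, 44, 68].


Initial: [72, 21, 51, 84, 44, 68]
Step 1: min=21 at 1
  Swap: [21, 72, 51, 84, 44, 68]
Step 2: min=44 at 4
  Swap: [21, 44, 51, 84, 72, 68]
Step 3: min=51 at 2
  Swap: [21, 44, 51, 84, 72, 68]

After 3 steps: [21, 44, 51, 84, 72, 68]


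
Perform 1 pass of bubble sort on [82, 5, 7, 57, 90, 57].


Initial: [82, 5, 7, 57, 90, 57]
Pass 1: [5, 7, 57, 82, 57, 90] (4 swaps)

After 1 pass: [5, 7, 57, 82, 57, 90]


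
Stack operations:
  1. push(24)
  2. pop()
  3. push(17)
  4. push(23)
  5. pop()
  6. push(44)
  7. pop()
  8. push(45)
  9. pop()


push(24) -> [24]
pop()->24, []
push(17) -> [17]
push(23) -> [17, 23]
pop()->23, [17]
push(44) -> [17, 44]
pop()->44, [17]
push(45) -> [17, 45]
pop()->45, [17]

Final stack: [17]


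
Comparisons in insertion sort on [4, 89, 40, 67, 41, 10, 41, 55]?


Algorithm: insertion sort
Input: [4, 89, 40, 67, 41, 10, 41, 55]
Sorted: [4, 10, 40, 41, 41, 55, 67, 89]

19


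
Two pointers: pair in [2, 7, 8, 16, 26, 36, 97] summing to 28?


lo=0(2)+hi=6(97)=99
lo=0(2)+hi=5(36)=38
lo=0(2)+hi=4(26)=28

Yes: 2+26=28


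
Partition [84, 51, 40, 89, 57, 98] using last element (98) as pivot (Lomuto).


Pivot: 98
  84 <= 98: advance i (no swap)
  51 <= 98: advance i (no swap)
  40 <= 98: advance i (no swap)
  89 <= 98: advance i (no swap)
  57 <= 98: advance i (no swap)
Place pivot at 5: [84, 51, 40, 89, 57, 98]

Partitioned: [84, 51, 40, 89, 57, 98]


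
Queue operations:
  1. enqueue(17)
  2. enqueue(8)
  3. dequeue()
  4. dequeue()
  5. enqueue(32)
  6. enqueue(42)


enqueue(17) -> [17]
enqueue(8) -> [17, 8]
dequeue()->17, [8]
dequeue()->8, []
enqueue(32) -> [32]
enqueue(42) -> [32, 42]

Final queue: [32, 42]


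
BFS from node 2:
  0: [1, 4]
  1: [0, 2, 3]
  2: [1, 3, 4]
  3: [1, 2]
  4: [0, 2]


Visit 2, enqueue [1, 3, 4]
Visit 1, enqueue [0]
Visit 3, enqueue []
Visit 4, enqueue []
Visit 0, enqueue []

BFS order: [2, 1, 3, 4, 0]


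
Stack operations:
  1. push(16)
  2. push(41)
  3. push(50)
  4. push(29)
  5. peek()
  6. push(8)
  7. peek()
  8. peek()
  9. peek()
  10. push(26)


push(16) -> [16]
push(41) -> [16, 41]
push(50) -> [16, 41, 50]
push(29) -> [16, 41, 50, 29]
peek()->29
push(8) -> [16, 41, 50, 29, 8]
peek()->8
peek()->8
peek()->8
push(26) -> [16, 41, 50, 29, 8, 26]

Final stack: [16, 41, 50, 29, 8, 26]


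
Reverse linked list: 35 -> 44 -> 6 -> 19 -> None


Step 1: curr=35, set curr.next=prev(None) | reversed so far: 35
Step 2: curr=44, set curr.next=prev(35) | reversed so far: 44 -> 35
Step 3: curr=6, set curr.next=prev(44) | reversed so far: 6 -> 44 -> 35
Step 4: curr=19, set curr.next=prev(6) | reversed so far: 19 -> 6 -> 44 -> 35

19 -> 6 -> 44 -> 35 -> None


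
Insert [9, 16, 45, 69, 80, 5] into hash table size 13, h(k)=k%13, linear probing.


Insert 9: h=9 -> slot 9
Insert 16: h=3 -> slot 3
Insert 45: h=6 -> slot 6
Insert 69: h=4 -> slot 4
Insert 80: h=2 -> slot 2
Insert 5: h=5 -> slot 5

Table: [None, None, 80, 16, 69, 5, 45, None, None, 9, None, None, None]


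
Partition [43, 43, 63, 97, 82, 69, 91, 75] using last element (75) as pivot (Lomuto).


Pivot: 75
  43 <= 75: advance i (no swap)
  43 <= 75: advance i (no swap)
  63 <= 75: advance i (no swap)
  69 <= 75: swap -> [43, 43, 63, 69, 82, 97, 91, 75]
Place pivot at 4: [43, 43, 63, 69, 75, 97, 91, 82]

Partitioned: [43, 43, 63, 69, 75, 97, 91, 82]


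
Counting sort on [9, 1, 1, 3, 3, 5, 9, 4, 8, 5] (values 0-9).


Input: [9, 1, 1, 3, 3, 5, 9, 4, 8, 5]
Counts: [0, 2, 0, 2, 1, 2, 0, 0, 1, 2]

Sorted: [1, 1, 3, 3, 4, 5, 5, 8, 9, 9]


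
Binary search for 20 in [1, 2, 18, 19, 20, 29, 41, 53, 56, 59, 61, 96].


Step 1: lo=0, hi=11, mid=5, val=29
Step 2: lo=0, hi=4, mid=2, val=18
Step 3: lo=3, hi=4, mid=3, val=19
Step 4: lo=4, hi=4, mid=4, val=20

Found at index 4


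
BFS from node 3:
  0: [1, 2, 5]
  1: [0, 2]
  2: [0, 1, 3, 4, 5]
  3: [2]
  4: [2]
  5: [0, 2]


Visit 3, enqueue [2]
Visit 2, enqueue [0, 1, 4, 5]
Visit 0, enqueue []
Visit 1, enqueue []
Visit 4, enqueue []
Visit 5, enqueue []

BFS order: [3, 2, 0, 1, 4, 5]


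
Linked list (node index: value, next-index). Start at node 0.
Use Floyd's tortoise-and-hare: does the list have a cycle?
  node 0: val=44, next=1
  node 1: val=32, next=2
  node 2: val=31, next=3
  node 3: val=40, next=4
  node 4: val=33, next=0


Floyd's tortoise (slow, +1) and hare (fast, +2):
  init: slow=0, fast=0
  step 1: slow=1, fast=2
  step 2: slow=2, fast=4
  step 3: slow=3, fast=1
  step 4: slow=4, fast=3
  step 5: slow=0, fast=0
  slow == fast at node 0: cycle detected

Cycle: yes


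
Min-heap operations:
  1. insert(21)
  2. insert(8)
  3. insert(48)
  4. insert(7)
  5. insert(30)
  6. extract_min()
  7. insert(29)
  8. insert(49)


insert(21) -> [21]
insert(8) -> [8, 21]
insert(48) -> [8, 21, 48]
insert(7) -> [7, 8, 48, 21]
insert(30) -> [7, 8, 48, 21, 30]
extract_min()->7, [8, 21, 48, 30]
insert(29) -> [8, 21, 48, 30, 29]
insert(49) -> [8, 21, 48, 30, 29, 49]

Final heap: [8, 21, 48, 30, 29, 49]


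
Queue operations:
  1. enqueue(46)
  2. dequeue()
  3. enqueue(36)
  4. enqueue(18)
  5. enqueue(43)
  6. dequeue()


enqueue(46) -> [46]
dequeue()->46, []
enqueue(36) -> [36]
enqueue(18) -> [36, 18]
enqueue(43) -> [36, 18, 43]
dequeue()->36, [18, 43]

Final queue: [18, 43]


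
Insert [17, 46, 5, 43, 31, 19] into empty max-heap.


Insert 17: [17]
Insert 46: [46, 17]
Insert 5: [46, 17, 5]
Insert 43: [46, 43, 5, 17]
Insert 31: [46, 43, 5, 17, 31]
Insert 19: [46, 43, 19, 17, 31, 5]

Final heap: [46, 43, 19, 17, 31, 5]


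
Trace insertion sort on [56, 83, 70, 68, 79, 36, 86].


Initial: [56, 83, 70, 68, 79, 36, 86]
Insert 83: [56, 83, 70, 68, 79, 36, 86]
Insert 70: [56, 70, 83, 68, 79, 36, 86]
Insert 68: [56, 68, 70, 83, 79, 36, 86]
Insert 79: [56, 68, 70, 79, 83, 36, 86]
Insert 36: [36, 56, 68, 70, 79, 83, 86]
Insert 86: [36, 56, 68, 70, 79, 83, 86]

Sorted: [36, 56, 68, 70, 79, 83, 86]


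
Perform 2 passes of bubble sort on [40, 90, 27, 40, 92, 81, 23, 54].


Initial: [40, 90, 27, 40, 92, 81, 23, 54]
Pass 1: [40, 27, 40, 90, 81, 23, 54, 92] (5 swaps)
Pass 2: [27, 40, 40, 81, 23, 54, 90, 92] (4 swaps)

After 2 passes: [27, 40, 40, 81, 23, 54, 90, 92]


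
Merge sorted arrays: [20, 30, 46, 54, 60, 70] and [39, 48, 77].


Take 20 from A
Take 30 from A
Take 39 from B
Take 46 from A
Take 48 from B
Take 54 from A
Take 60 from A
Take 70 from A

Merged: [20, 30, 39, 46, 48, 54, 60, 70, 77]


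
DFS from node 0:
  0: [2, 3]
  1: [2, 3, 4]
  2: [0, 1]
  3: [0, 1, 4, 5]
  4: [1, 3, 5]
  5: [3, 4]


Visit 0, push [3, 2]
Visit 2, push [1]
Visit 1, push [4, 3]
Visit 3, push [5, 4]
Visit 4, push [5]
Visit 5, push []

DFS order: [0, 2, 1, 3, 4, 5]


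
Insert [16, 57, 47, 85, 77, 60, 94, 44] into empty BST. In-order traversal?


Insert 16: root
Insert 57: R from 16
Insert 47: R from 16 -> L from 57
Insert 85: R from 16 -> R from 57
Insert 77: R from 16 -> R from 57 -> L from 85
Insert 60: R from 16 -> R from 57 -> L from 85 -> L from 77
Insert 94: R from 16 -> R from 57 -> R from 85
Insert 44: R from 16 -> L from 57 -> L from 47

In-order: [16, 44, 47, 57, 60, 77, 85, 94]


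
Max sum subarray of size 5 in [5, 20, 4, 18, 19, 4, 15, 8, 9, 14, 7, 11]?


[0:5]: 66
[1:6]: 65
[2:7]: 60
[3:8]: 64
[4:9]: 55
[5:10]: 50
[6:11]: 53
[7:12]: 49

Max: 66 at [0:5]


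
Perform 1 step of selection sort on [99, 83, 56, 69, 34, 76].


Initial: [99, 83, 56, 69, 34, 76]
Step 1: min=34 at 4
  Swap: [34, 83, 56, 69, 99, 76]

After 1 step: [34, 83, 56, 69, 99, 76]


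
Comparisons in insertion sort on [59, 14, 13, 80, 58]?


Algorithm: insertion sort
Input: [59, 14, 13, 80, 58]
Sorted: [13, 14, 58, 59, 80]

7


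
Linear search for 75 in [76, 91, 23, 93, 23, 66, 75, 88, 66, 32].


i=0: 76!=75
i=1: 91!=75
i=2: 23!=75
i=3: 93!=75
i=4: 23!=75
i=5: 66!=75
i=6: 75==75 found!

Found at 6, 7 comps


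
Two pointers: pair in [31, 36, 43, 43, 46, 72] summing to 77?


lo=0(31)+hi=5(72)=103
lo=0(31)+hi=4(46)=77

Yes: 31+46=77


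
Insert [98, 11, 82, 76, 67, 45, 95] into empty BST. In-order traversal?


Insert 98: root
Insert 11: L from 98
Insert 82: L from 98 -> R from 11
Insert 76: L from 98 -> R from 11 -> L from 82
Insert 67: L from 98 -> R from 11 -> L from 82 -> L from 76
Insert 45: L from 98 -> R from 11 -> L from 82 -> L from 76 -> L from 67
Insert 95: L from 98 -> R from 11 -> R from 82

In-order: [11, 45, 67, 76, 82, 95, 98]


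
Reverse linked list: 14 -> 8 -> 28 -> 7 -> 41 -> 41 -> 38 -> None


Step 1: curr=14, set curr.next=prev(None) | reversed so far: 14
Step 2: curr=8, set curr.next=prev(14) | reversed so far: 8 -> 14
Step 3: curr=28, set curr.next=prev(8) | reversed so far: 28 -> 8 -> 14
Step 4: curr=7, set curr.next=prev(28) | reversed so far: 7 -> 28 -> 8 -> 14
Step 5: curr=41, set curr.next=prev(7) | reversed so far: 41 -> 7 -> 28 -> 8 -> 14
Step 6: curr=41, set curr.next=prev(41) | reversed so far: 41 -> 41 -> 7 -> 28 -> 8 -> 14
Step 7: curr=38, set curr.next=prev(41) | reversed so far: 38 -> 41 -> 41 -> 7 -> 28 -> 8 -> 14

38 -> 41 -> 41 -> 7 -> 28 -> 8 -> 14 -> None


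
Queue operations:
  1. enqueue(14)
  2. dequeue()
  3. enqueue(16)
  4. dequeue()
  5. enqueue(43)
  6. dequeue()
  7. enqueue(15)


enqueue(14) -> [14]
dequeue()->14, []
enqueue(16) -> [16]
dequeue()->16, []
enqueue(43) -> [43]
dequeue()->43, []
enqueue(15) -> [15]

Final queue: [15]


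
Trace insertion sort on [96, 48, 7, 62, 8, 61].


Initial: [96, 48, 7, 62, 8, 61]
Insert 48: [48, 96, 7, 62, 8, 61]
Insert 7: [7, 48, 96, 62, 8, 61]
Insert 62: [7, 48, 62, 96, 8, 61]
Insert 8: [7, 8, 48, 62, 96, 61]
Insert 61: [7, 8, 48, 61, 62, 96]

Sorted: [7, 8, 48, 61, 62, 96]


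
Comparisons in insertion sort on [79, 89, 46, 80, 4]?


Algorithm: insertion sort
Input: [79, 89, 46, 80, 4]
Sorted: [4, 46, 79, 80, 89]

9


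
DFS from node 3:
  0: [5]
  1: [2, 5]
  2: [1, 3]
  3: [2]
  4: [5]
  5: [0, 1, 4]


Visit 3, push [2]
Visit 2, push [1]
Visit 1, push [5]
Visit 5, push [4, 0]
Visit 0, push []
Visit 4, push []

DFS order: [3, 2, 1, 5, 0, 4]


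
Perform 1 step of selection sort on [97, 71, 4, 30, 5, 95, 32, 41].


Initial: [97, 71, 4, 30, 5, 95, 32, 41]
Step 1: min=4 at 2
  Swap: [4, 71, 97, 30, 5, 95, 32, 41]

After 1 step: [4, 71, 97, 30, 5, 95, 32, 41]


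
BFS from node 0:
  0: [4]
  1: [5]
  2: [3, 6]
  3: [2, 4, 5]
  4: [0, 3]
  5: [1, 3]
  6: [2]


Visit 0, enqueue [4]
Visit 4, enqueue [3]
Visit 3, enqueue [2, 5]
Visit 2, enqueue [6]
Visit 5, enqueue [1]
Visit 6, enqueue []
Visit 1, enqueue []

BFS order: [0, 4, 3, 2, 5, 6, 1]


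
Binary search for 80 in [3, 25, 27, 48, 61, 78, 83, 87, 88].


Step 1: lo=0, hi=8, mid=4, val=61
Step 2: lo=5, hi=8, mid=6, val=83
Step 3: lo=5, hi=5, mid=5, val=78

Not found


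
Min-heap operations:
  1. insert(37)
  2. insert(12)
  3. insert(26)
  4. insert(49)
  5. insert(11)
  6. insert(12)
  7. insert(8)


insert(37) -> [37]
insert(12) -> [12, 37]
insert(26) -> [12, 37, 26]
insert(49) -> [12, 37, 26, 49]
insert(11) -> [11, 12, 26, 49, 37]
insert(12) -> [11, 12, 12, 49, 37, 26]
insert(8) -> [8, 12, 11, 49, 37, 26, 12]

Final heap: [8, 12, 11, 49, 37, 26, 12]


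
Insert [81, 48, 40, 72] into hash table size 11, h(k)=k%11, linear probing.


Insert 81: h=4 -> slot 4
Insert 48: h=4, 1 probes -> slot 5
Insert 40: h=7 -> slot 7
Insert 72: h=6 -> slot 6

Table: [None, None, None, None, 81, 48, 72, 40, None, None, None]


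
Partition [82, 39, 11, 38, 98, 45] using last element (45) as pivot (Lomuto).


Pivot: 45
  39 <= 45: swap -> [39, 82, 11, 38, 98, 45]
  11 <= 45: swap -> [39, 11, 82, 38, 98, 45]
  38 <= 45: swap -> [39, 11, 38, 82, 98, 45]
Place pivot at 3: [39, 11, 38, 45, 98, 82]

Partitioned: [39, 11, 38, 45, 98, 82]


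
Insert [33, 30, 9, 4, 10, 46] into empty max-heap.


Insert 33: [33]
Insert 30: [33, 30]
Insert 9: [33, 30, 9]
Insert 4: [33, 30, 9, 4]
Insert 10: [33, 30, 9, 4, 10]
Insert 46: [46, 30, 33, 4, 10, 9]

Final heap: [46, 30, 33, 4, 10, 9]


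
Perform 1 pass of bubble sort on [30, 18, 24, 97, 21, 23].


Initial: [30, 18, 24, 97, 21, 23]
Pass 1: [18, 24, 30, 21, 23, 97] (4 swaps)

After 1 pass: [18, 24, 30, 21, 23, 97]


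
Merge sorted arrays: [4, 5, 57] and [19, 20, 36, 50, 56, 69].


Take 4 from A
Take 5 from A
Take 19 from B
Take 20 from B
Take 36 from B
Take 50 from B
Take 56 from B
Take 57 from A

Merged: [4, 5, 19, 20, 36, 50, 56, 57, 69]


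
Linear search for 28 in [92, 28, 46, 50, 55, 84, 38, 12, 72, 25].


i=0: 92!=28
i=1: 28==28 found!

Found at 1, 2 comps


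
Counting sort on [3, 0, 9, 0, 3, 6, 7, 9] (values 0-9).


Input: [3, 0, 9, 0, 3, 6, 7, 9]
Counts: [2, 0, 0, 2, 0, 0, 1, 1, 0, 2]

Sorted: [0, 0, 3, 3, 6, 7, 9, 9]


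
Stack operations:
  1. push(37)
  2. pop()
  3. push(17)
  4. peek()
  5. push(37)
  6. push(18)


push(37) -> [37]
pop()->37, []
push(17) -> [17]
peek()->17
push(37) -> [17, 37]
push(18) -> [17, 37, 18]

Final stack: [17, 37, 18]


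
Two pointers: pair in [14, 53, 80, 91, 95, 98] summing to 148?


lo=0(14)+hi=5(98)=112
lo=1(53)+hi=5(98)=151
lo=1(53)+hi=4(95)=148

Yes: 53+95=148


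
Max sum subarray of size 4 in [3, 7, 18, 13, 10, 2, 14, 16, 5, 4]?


[0:4]: 41
[1:5]: 48
[2:6]: 43
[3:7]: 39
[4:8]: 42
[5:9]: 37
[6:10]: 39

Max: 48 at [1:5]


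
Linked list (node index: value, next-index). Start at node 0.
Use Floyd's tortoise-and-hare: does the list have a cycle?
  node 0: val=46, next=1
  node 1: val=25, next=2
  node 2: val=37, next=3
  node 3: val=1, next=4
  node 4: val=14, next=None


Floyd's tortoise (slow, +1) and hare (fast, +2):
  init: slow=0, fast=0
  step 1: slow=1, fast=2
  step 2: slow=2, fast=4
  step 3: fast -> None, no cycle

Cycle: no


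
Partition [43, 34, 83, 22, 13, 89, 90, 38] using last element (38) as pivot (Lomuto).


Pivot: 38
  34 <= 38: swap -> [34, 43, 83, 22, 13, 89, 90, 38]
  22 <= 38: swap -> [34, 22, 83, 43, 13, 89, 90, 38]
  13 <= 38: swap -> [34, 22, 13, 43, 83, 89, 90, 38]
Place pivot at 3: [34, 22, 13, 38, 83, 89, 90, 43]

Partitioned: [34, 22, 13, 38, 83, 89, 90, 43]


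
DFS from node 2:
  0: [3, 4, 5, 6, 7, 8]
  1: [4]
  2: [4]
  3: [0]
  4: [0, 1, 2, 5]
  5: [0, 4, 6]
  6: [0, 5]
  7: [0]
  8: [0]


Visit 2, push [4]
Visit 4, push [5, 1, 0]
Visit 0, push [8, 7, 6, 5, 3]
Visit 3, push []
Visit 5, push [6]
Visit 6, push []
Visit 7, push []
Visit 8, push []
Visit 1, push []

DFS order: [2, 4, 0, 3, 5, 6, 7, 8, 1]


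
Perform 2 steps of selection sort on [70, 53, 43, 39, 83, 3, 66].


Initial: [70, 53, 43, 39, 83, 3, 66]
Step 1: min=3 at 5
  Swap: [3, 53, 43, 39, 83, 70, 66]
Step 2: min=39 at 3
  Swap: [3, 39, 43, 53, 83, 70, 66]

After 2 steps: [3, 39, 43, 53, 83, 70, 66]


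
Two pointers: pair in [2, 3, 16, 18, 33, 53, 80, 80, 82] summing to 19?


lo=0(2)+hi=8(82)=84
lo=0(2)+hi=7(80)=82
lo=0(2)+hi=6(80)=82
lo=0(2)+hi=5(53)=55
lo=0(2)+hi=4(33)=35
lo=0(2)+hi=3(18)=20
lo=0(2)+hi=2(16)=18
lo=1(3)+hi=2(16)=19

Yes: 3+16=19


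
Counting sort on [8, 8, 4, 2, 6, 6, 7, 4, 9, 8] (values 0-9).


Input: [8, 8, 4, 2, 6, 6, 7, 4, 9, 8]
Counts: [0, 0, 1, 0, 2, 0, 2, 1, 3, 1]

Sorted: [2, 4, 4, 6, 6, 7, 8, 8, 8, 9]


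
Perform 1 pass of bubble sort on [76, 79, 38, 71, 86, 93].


Initial: [76, 79, 38, 71, 86, 93]
Pass 1: [76, 38, 71, 79, 86, 93] (2 swaps)

After 1 pass: [76, 38, 71, 79, 86, 93]


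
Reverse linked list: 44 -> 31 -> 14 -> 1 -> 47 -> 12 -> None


Step 1: curr=44, set curr.next=prev(None) | reversed so far: 44
Step 2: curr=31, set curr.next=prev(44) | reversed so far: 31 -> 44
Step 3: curr=14, set curr.next=prev(31) | reversed so far: 14 -> 31 -> 44
Step 4: curr=1, set curr.next=prev(14) | reversed so far: 1 -> 14 -> 31 -> 44
Step 5: curr=47, set curr.next=prev(1) | reversed so far: 47 -> 1 -> 14 -> 31 -> 44
Step 6: curr=12, set curr.next=prev(47) | reversed so far: 12 -> 47 -> 1 -> 14 -> 31 -> 44

12 -> 47 -> 1 -> 14 -> 31 -> 44 -> None


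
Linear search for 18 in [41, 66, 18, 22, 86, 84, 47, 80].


i=0: 41!=18
i=1: 66!=18
i=2: 18==18 found!

Found at 2, 3 comps


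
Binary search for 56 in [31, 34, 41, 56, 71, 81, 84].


Step 1: lo=0, hi=6, mid=3, val=56

Found at index 3


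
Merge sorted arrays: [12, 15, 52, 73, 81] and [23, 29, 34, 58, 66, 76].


Take 12 from A
Take 15 from A
Take 23 from B
Take 29 from B
Take 34 from B
Take 52 from A
Take 58 from B
Take 66 from B
Take 73 from A
Take 76 from B

Merged: [12, 15, 23, 29, 34, 52, 58, 66, 73, 76, 81]


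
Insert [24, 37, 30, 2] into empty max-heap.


Insert 24: [24]
Insert 37: [37, 24]
Insert 30: [37, 24, 30]
Insert 2: [37, 24, 30, 2]

Final heap: [37, 24, 30, 2]


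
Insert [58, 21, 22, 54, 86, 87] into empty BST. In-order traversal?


Insert 58: root
Insert 21: L from 58
Insert 22: L from 58 -> R from 21
Insert 54: L from 58 -> R from 21 -> R from 22
Insert 86: R from 58
Insert 87: R from 58 -> R from 86

In-order: [21, 22, 54, 58, 86, 87]


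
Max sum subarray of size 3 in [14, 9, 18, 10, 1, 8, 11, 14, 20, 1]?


[0:3]: 41
[1:4]: 37
[2:5]: 29
[3:6]: 19
[4:7]: 20
[5:8]: 33
[6:9]: 45
[7:10]: 35

Max: 45 at [6:9]


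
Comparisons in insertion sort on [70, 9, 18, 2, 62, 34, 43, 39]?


Algorithm: insertion sort
Input: [70, 9, 18, 2, 62, 34, 43, 39]
Sorted: [2, 9, 18, 34, 39, 43, 62, 70]

18


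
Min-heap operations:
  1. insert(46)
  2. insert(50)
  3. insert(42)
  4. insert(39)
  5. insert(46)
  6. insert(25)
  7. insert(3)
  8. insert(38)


insert(46) -> [46]
insert(50) -> [46, 50]
insert(42) -> [42, 50, 46]
insert(39) -> [39, 42, 46, 50]
insert(46) -> [39, 42, 46, 50, 46]
insert(25) -> [25, 42, 39, 50, 46, 46]
insert(3) -> [3, 42, 25, 50, 46, 46, 39]
insert(38) -> [3, 38, 25, 42, 46, 46, 39, 50]

Final heap: [3, 38, 25, 42, 46, 46, 39, 50]


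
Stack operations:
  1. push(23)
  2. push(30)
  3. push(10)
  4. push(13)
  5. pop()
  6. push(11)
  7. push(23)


push(23) -> [23]
push(30) -> [23, 30]
push(10) -> [23, 30, 10]
push(13) -> [23, 30, 10, 13]
pop()->13, [23, 30, 10]
push(11) -> [23, 30, 10, 11]
push(23) -> [23, 30, 10, 11, 23]

Final stack: [23, 30, 10, 11, 23]


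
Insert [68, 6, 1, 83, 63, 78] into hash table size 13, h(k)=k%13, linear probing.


Insert 68: h=3 -> slot 3
Insert 6: h=6 -> slot 6
Insert 1: h=1 -> slot 1
Insert 83: h=5 -> slot 5
Insert 63: h=11 -> slot 11
Insert 78: h=0 -> slot 0

Table: [78, 1, None, 68, None, 83, 6, None, None, None, None, 63, None]


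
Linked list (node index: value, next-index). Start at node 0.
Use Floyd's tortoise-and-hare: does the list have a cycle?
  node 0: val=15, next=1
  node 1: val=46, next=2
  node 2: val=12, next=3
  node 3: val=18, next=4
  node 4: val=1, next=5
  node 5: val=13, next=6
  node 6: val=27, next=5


Floyd's tortoise (slow, +1) and hare (fast, +2):
  init: slow=0, fast=0
  step 1: slow=1, fast=2
  step 2: slow=2, fast=4
  step 3: slow=3, fast=6
  step 4: slow=4, fast=6
  step 5: slow=5, fast=6
  step 6: slow=6, fast=6
  slow == fast at node 6: cycle detected

Cycle: yes


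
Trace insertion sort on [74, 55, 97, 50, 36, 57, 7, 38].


Initial: [74, 55, 97, 50, 36, 57, 7, 38]
Insert 55: [55, 74, 97, 50, 36, 57, 7, 38]
Insert 97: [55, 74, 97, 50, 36, 57, 7, 38]
Insert 50: [50, 55, 74, 97, 36, 57, 7, 38]
Insert 36: [36, 50, 55, 74, 97, 57, 7, 38]
Insert 57: [36, 50, 55, 57, 74, 97, 7, 38]
Insert 7: [7, 36, 50, 55, 57, 74, 97, 38]
Insert 38: [7, 36, 38, 50, 55, 57, 74, 97]

Sorted: [7, 36, 38, 50, 55, 57, 74, 97]


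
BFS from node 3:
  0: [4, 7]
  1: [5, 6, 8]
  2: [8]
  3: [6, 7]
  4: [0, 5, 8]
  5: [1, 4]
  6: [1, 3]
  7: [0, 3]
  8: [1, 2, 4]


Visit 3, enqueue [6, 7]
Visit 6, enqueue [1]
Visit 7, enqueue [0]
Visit 1, enqueue [5, 8]
Visit 0, enqueue [4]
Visit 5, enqueue []
Visit 8, enqueue [2]
Visit 4, enqueue []
Visit 2, enqueue []

BFS order: [3, 6, 7, 1, 0, 5, 8, 4, 2]


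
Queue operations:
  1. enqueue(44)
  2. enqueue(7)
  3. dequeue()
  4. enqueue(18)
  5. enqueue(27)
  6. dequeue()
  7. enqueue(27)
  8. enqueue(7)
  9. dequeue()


enqueue(44) -> [44]
enqueue(7) -> [44, 7]
dequeue()->44, [7]
enqueue(18) -> [7, 18]
enqueue(27) -> [7, 18, 27]
dequeue()->7, [18, 27]
enqueue(27) -> [18, 27, 27]
enqueue(7) -> [18, 27, 27, 7]
dequeue()->18, [27, 27, 7]

Final queue: [27, 27, 7]


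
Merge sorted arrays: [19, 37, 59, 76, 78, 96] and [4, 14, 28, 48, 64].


Take 4 from B
Take 14 from B
Take 19 from A
Take 28 from B
Take 37 from A
Take 48 from B
Take 59 from A
Take 64 from B

Merged: [4, 14, 19, 28, 37, 48, 59, 64, 76, 78, 96]


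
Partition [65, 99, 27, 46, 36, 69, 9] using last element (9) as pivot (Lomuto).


Pivot: 9
Place pivot at 0: [9, 99, 27, 46, 36, 69, 65]

Partitioned: [9, 99, 27, 46, 36, 69, 65]


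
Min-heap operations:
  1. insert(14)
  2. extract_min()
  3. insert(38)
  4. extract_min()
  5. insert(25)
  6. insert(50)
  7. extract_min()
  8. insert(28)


insert(14) -> [14]
extract_min()->14, []
insert(38) -> [38]
extract_min()->38, []
insert(25) -> [25]
insert(50) -> [25, 50]
extract_min()->25, [50]
insert(28) -> [28, 50]

Final heap: [28, 50]


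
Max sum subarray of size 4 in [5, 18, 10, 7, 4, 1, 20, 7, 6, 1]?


[0:4]: 40
[1:5]: 39
[2:6]: 22
[3:7]: 32
[4:8]: 32
[5:9]: 34
[6:10]: 34

Max: 40 at [0:4]


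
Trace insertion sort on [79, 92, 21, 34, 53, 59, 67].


Initial: [79, 92, 21, 34, 53, 59, 67]
Insert 92: [79, 92, 21, 34, 53, 59, 67]
Insert 21: [21, 79, 92, 34, 53, 59, 67]
Insert 34: [21, 34, 79, 92, 53, 59, 67]
Insert 53: [21, 34, 53, 79, 92, 59, 67]
Insert 59: [21, 34, 53, 59, 79, 92, 67]
Insert 67: [21, 34, 53, 59, 67, 79, 92]

Sorted: [21, 34, 53, 59, 67, 79, 92]


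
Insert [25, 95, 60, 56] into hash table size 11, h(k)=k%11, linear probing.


Insert 25: h=3 -> slot 3
Insert 95: h=7 -> slot 7
Insert 60: h=5 -> slot 5
Insert 56: h=1 -> slot 1

Table: [None, 56, None, 25, None, 60, None, 95, None, None, None]


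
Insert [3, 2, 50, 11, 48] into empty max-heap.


Insert 3: [3]
Insert 2: [3, 2]
Insert 50: [50, 2, 3]
Insert 11: [50, 11, 3, 2]
Insert 48: [50, 48, 3, 2, 11]

Final heap: [50, 48, 3, 2, 11]


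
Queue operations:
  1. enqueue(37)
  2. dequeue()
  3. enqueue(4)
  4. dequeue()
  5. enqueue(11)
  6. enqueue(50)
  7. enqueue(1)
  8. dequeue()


enqueue(37) -> [37]
dequeue()->37, []
enqueue(4) -> [4]
dequeue()->4, []
enqueue(11) -> [11]
enqueue(50) -> [11, 50]
enqueue(1) -> [11, 50, 1]
dequeue()->11, [50, 1]

Final queue: [50, 1]


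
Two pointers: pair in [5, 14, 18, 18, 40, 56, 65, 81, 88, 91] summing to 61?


lo=0(5)+hi=9(91)=96
lo=0(5)+hi=8(88)=93
lo=0(5)+hi=7(81)=86
lo=0(5)+hi=6(65)=70
lo=0(5)+hi=5(56)=61

Yes: 5+56=61


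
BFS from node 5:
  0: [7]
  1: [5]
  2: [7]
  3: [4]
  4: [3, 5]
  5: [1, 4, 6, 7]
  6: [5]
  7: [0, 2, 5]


Visit 5, enqueue [1, 4, 6, 7]
Visit 1, enqueue []
Visit 4, enqueue [3]
Visit 6, enqueue []
Visit 7, enqueue [0, 2]
Visit 3, enqueue []
Visit 0, enqueue []
Visit 2, enqueue []

BFS order: [5, 1, 4, 6, 7, 3, 0, 2]


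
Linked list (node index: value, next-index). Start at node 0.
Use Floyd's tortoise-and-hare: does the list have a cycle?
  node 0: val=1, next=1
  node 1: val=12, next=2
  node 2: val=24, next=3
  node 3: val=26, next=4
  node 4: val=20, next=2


Floyd's tortoise (slow, +1) and hare (fast, +2):
  init: slow=0, fast=0
  step 1: slow=1, fast=2
  step 2: slow=2, fast=4
  step 3: slow=3, fast=3
  slow == fast at node 3: cycle detected

Cycle: yes


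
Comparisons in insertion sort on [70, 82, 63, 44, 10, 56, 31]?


Algorithm: insertion sort
Input: [70, 82, 63, 44, 10, 56, 31]
Sorted: [10, 31, 44, 56, 63, 70, 82]

20


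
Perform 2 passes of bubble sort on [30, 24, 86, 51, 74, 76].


Initial: [30, 24, 86, 51, 74, 76]
Pass 1: [24, 30, 51, 74, 76, 86] (4 swaps)
Pass 2: [24, 30, 51, 74, 76, 86] (0 swaps)

After 2 passes: [24, 30, 51, 74, 76, 86]


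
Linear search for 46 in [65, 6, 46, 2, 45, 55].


i=0: 65!=46
i=1: 6!=46
i=2: 46==46 found!

Found at 2, 3 comps


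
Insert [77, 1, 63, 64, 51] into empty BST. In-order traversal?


Insert 77: root
Insert 1: L from 77
Insert 63: L from 77 -> R from 1
Insert 64: L from 77 -> R from 1 -> R from 63
Insert 51: L from 77 -> R from 1 -> L from 63

In-order: [1, 51, 63, 64, 77]


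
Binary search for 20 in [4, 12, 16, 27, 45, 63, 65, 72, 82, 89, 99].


Step 1: lo=0, hi=10, mid=5, val=63
Step 2: lo=0, hi=4, mid=2, val=16
Step 3: lo=3, hi=4, mid=3, val=27

Not found


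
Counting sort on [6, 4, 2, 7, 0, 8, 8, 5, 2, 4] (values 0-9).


Input: [6, 4, 2, 7, 0, 8, 8, 5, 2, 4]
Counts: [1, 0, 2, 0, 2, 1, 1, 1, 2, 0]

Sorted: [0, 2, 2, 4, 4, 5, 6, 7, 8, 8]


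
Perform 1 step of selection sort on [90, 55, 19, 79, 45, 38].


Initial: [90, 55, 19, 79, 45, 38]
Step 1: min=19 at 2
  Swap: [19, 55, 90, 79, 45, 38]

After 1 step: [19, 55, 90, 79, 45, 38]


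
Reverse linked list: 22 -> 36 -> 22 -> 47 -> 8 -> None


Step 1: curr=22, set curr.next=prev(None) | reversed so far: 22
Step 2: curr=36, set curr.next=prev(22) | reversed so far: 36 -> 22
Step 3: curr=22, set curr.next=prev(36) | reversed so far: 22 -> 36 -> 22
Step 4: curr=47, set curr.next=prev(22) | reversed so far: 47 -> 22 -> 36 -> 22
Step 5: curr=8, set curr.next=prev(47) | reversed so far: 8 -> 47 -> 22 -> 36 -> 22

8 -> 47 -> 22 -> 36 -> 22 -> None


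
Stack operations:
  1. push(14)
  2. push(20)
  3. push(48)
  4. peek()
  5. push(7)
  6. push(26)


push(14) -> [14]
push(20) -> [14, 20]
push(48) -> [14, 20, 48]
peek()->48
push(7) -> [14, 20, 48, 7]
push(26) -> [14, 20, 48, 7, 26]

Final stack: [14, 20, 48, 7, 26]


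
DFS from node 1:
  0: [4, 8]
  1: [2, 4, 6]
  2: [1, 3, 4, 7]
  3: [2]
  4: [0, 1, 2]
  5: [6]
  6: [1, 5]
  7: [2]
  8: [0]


Visit 1, push [6, 4, 2]
Visit 2, push [7, 4, 3]
Visit 3, push []
Visit 4, push [0]
Visit 0, push [8]
Visit 8, push []
Visit 7, push []
Visit 6, push [5]
Visit 5, push []

DFS order: [1, 2, 3, 4, 0, 8, 7, 6, 5]


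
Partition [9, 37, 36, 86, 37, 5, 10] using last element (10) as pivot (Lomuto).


Pivot: 10
  9 <= 10: advance i (no swap)
  5 <= 10: swap -> [9, 5, 36, 86, 37, 37, 10]
Place pivot at 2: [9, 5, 10, 86, 37, 37, 36]

Partitioned: [9, 5, 10, 86, 37, 37, 36]


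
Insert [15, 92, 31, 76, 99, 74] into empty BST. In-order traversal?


Insert 15: root
Insert 92: R from 15
Insert 31: R from 15 -> L from 92
Insert 76: R from 15 -> L from 92 -> R from 31
Insert 99: R from 15 -> R from 92
Insert 74: R from 15 -> L from 92 -> R from 31 -> L from 76

In-order: [15, 31, 74, 76, 92, 99]


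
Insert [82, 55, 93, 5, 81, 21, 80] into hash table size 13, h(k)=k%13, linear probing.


Insert 82: h=4 -> slot 4
Insert 55: h=3 -> slot 3
Insert 93: h=2 -> slot 2
Insert 5: h=5 -> slot 5
Insert 81: h=3, 3 probes -> slot 6
Insert 21: h=8 -> slot 8
Insert 80: h=2, 5 probes -> slot 7

Table: [None, None, 93, 55, 82, 5, 81, 80, 21, None, None, None, None]


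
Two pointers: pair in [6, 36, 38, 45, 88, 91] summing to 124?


lo=0(6)+hi=5(91)=97
lo=1(36)+hi=5(91)=127
lo=1(36)+hi=4(88)=124

Yes: 36+88=124


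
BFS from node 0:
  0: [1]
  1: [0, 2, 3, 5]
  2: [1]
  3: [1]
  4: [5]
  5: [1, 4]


Visit 0, enqueue [1]
Visit 1, enqueue [2, 3, 5]
Visit 2, enqueue []
Visit 3, enqueue []
Visit 5, enqueue [4]
Visit 4, enqueue []

BFS order: [0, 1, 2, 3, 5, 4]


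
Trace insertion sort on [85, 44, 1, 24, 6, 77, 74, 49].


Initial: [85, 44, 1, 24, 6, 77, 74, 49]
Insert 44: [44, 85, 1, 24, 6, 77, 74, 49]
Insert 1: [1, 44, 85, 24, 6, 77, 74, 49]
Insert 24: [1, 24, 44, 85, 6, 77, 74, 49]
Insert 6: [1, 6, 24, 44, 85, 77, 74, 49]
Insert 77: [1, 6, 24, 44, 77, 85, 74, 49]
Insert 74: [1, 6, 24, 44, 74, 77, 85, 49]
Insert 49: [1, 6, 24, 44, 49, 74, 77, 85]

Sorted: [1, 6, 24, 44, 49, 74, 77, 85]


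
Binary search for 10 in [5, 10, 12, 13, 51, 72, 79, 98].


Step 1: lo=0, hi=7, mid=3, val=13
Step 2: lo=0, hi=2, mid=1, val=10

Found at index 1


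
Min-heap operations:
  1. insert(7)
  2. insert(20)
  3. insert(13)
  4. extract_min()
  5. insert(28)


insert(7) -> [7]
insert(20) -> [7, 20]
insert(13) -> [7, 20, 13]
extract_min()->7, [13, 20]
insert(28) -> [13, 20, 28]

Final heap: [13, 20, 28]


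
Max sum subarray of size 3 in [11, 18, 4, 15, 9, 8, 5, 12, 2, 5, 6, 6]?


[0:3]: 33
[1:4]: 37
[2:5]: 28
[3:6]: 32
[4:7]: 22
[5:8]: 25
[6:9]: 19
[7:10]: 19
[8:11]: 13
[9:12]: 17

Max: 37 at [1:4]


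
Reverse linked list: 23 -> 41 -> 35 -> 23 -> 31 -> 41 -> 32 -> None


Step 1: curr=23, set curr.next=prev(None) | reversed so far: 23
Step 2: curr=41, set curr.next=prev(23) | reversed so far: 41 -> 23
Step 3: curr=35, set curr.next=prev(41) | reversed so far: 35 -> 41 -> 23
Step 4: curr=23, set curr.next=prev(35) | reversed so far: 23 -> 35 -> 41 -> 23
Step 5: curr=31, set curr.next=prev(23) | reversed so far: 31 -> 23 -> 35 -> 41 -> 23
Step 6: curr=41, set curr.next=prev(31) | reversed so far: 41 -> 31 -> 23 -> 35 -> 41 -> 23
Step 7: curr=32, set curr.next=prev(41) | reversed so far: 32 -> 41 -> 31 -> 23 -> 35 -> 41 -> 23

32 -> 41 -> 31 -> 23 -> 35 -> 41 -> 23 -> None


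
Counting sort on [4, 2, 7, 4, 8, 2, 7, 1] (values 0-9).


Input: [4, 2, 7, 4, 8, 2, 7, 1]
Counts: [0, 1, 2, 0, 2, 0, 0, 2, 1, 0]

Sorted: [1, 2, 2, 4, 4, 7, 7, 8]


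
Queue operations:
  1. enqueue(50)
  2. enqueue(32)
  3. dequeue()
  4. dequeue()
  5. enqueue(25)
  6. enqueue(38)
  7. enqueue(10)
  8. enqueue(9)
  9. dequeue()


enqueue(50) -> [50]
enqueue(32) -> [50, 32]
dequeue()->50, [32]
dequeue()->32, []
enqueue(25) -> [25]
enqueue(38) -> [25, 38]
enqueue(10) -> [25, 38, 10]
enqueue(9) -> [25, 38, 10, 9]
dequeue()->25, [38, 10, 9]

Final queue: [38, 10, 9]


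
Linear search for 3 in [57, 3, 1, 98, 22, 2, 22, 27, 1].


i=0: 57!=3
i=1: 3==3 found!

Found at 1, 2 comps


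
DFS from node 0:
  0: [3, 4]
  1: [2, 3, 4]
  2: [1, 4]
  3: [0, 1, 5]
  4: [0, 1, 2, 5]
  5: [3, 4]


Visit 0, push [4, 3]
Visit 3, push [5, 1]
Visit 1, push [4, 2]
Visit 2, push [4]
Visit 4, push [5]
Visit 5, push []

DFS order: [0, 3, 1, 2, 4, 5]


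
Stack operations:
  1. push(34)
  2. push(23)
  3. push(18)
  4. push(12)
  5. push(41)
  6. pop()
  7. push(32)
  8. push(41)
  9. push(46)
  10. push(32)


push(34) -> [34]
push(23) -> [34, 23]
push(18) -> [34, 23, 18]
push(12) -> [34, 23, 18, 12]
push(41) -> [34, 23, 18, 12, 41]
pop()->41, [34, 23, 18, 12]
push(32) -> [34, 23, 18, 12, 32]
push(41) -> [34, 23, 18, 12, 32, 41]
push(46) -> [34, 23, 18, 12, 32, 41, 46]
push(32) -> [34, 23, 18, 12, 32, 41, 46, 32]

Final stack: [34, 23, 18, 12, 32, 41, 46, 32]


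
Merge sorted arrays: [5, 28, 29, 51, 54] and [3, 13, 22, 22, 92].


Take 3 from B
Take 5 from A
Take 13 from B
Take 22 from B
Take 22 from B
Take 28 from A
Take 29 from A
Take 51 from A
Take 54 from A

Merged: [3, 5, 13, 22, 22, 28, 29, 51, 54, 92]


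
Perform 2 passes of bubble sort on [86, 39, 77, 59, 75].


Initial: [86, 39, 77, 59, 75]
Pass 1: [39, 77, 59, 75, 86] (4 swaps)
Pass 2: [39, 59, 75, 77, 86] (2 swaps)

After 2 passes: [39, 59, 75, 77, 86]


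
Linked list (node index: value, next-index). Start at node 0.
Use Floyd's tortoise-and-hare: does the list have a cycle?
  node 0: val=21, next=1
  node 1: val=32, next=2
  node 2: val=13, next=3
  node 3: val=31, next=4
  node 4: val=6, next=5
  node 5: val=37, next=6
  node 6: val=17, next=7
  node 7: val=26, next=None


Floyd's tortoise (slow, +1) and hare (fast, +2):
  init: slow=0, fast=0
  step 1: slow=1, fast=2
  step 2: slow=2, fast=4
  step 3: slow=3, fast=6
  step 4: fast 6->7->None, no cycle

Cycle: no


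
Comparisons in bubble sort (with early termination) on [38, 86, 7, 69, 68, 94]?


Algorithm: bubble sort (with early termination)
Input: [38, 86, 7, 69, 68, 94]
Sorted: [7, 38, 68, 69, 86, 94]

12


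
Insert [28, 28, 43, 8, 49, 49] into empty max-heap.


Insert 28: [28]
Insert 28: [28, 28]
Insert 43: [43, 28, 28]
Insert 8: [43, 28, 28, 8]
Insert 49: [49, 43, 28, 8, 28]
Insert 49: [49, 43, 49, 8, 28, 28]

Final heap: [49, 43, 49, 8, 28, 28]


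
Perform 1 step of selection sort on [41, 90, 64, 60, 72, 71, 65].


Initial: [41, 90, 64, 60, 72, 71, 65]
Step 1: min=41 at 0
  Swap: [41, 90, 64, 60, 72, 71, 65]

After 1 step: [41, 90, 64, 60, 72, 71, 65]


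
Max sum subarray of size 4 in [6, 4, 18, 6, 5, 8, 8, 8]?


[0:4]: 34
[1:5]: 33
[2:6]: 37
[3:7]: 27
[4:8]: 29

Max: 37 at [2:6]


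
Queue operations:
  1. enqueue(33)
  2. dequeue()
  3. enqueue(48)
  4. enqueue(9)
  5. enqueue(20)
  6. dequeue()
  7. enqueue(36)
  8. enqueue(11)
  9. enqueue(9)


enqueue(33) -> [33]
dequeue()->33, []
enqueue(48) -> [48]
enqueue(9) -> [48, 9]
enqueue(20) -> [48, 9, 20]
dequeue()->48, [9, 20]
enqueue(36) -> [9, 20, 36]
enqueue(11) -> [9, 20, 36, 11]
enqueue(9) -> [9, 20, 36, 11, 9]

Final queue: [9, 20, 36, 11, 9]
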